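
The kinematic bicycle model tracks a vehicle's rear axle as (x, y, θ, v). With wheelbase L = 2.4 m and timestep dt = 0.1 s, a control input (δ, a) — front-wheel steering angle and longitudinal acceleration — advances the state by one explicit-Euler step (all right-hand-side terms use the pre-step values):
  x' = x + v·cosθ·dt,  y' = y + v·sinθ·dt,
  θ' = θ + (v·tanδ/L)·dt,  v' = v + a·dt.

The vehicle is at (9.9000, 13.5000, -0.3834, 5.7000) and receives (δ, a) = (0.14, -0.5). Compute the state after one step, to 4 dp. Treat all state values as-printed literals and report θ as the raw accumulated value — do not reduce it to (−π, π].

(10.4286, 13.2868, -0.3499, 5.6500)

x' = 9.9000 + 5.7000·cos(-0.3834)·0.1 = 10.4286
y' = 13.5000 + 5.7000·sin(-0.3834)·0.1 = 13.2868
θ' = -0.3834 + (5.7000/2.4)·tan(0.14)·0.1 = -0.3499
v' = 5.7000 − 0.5000·0.1 = 5.6500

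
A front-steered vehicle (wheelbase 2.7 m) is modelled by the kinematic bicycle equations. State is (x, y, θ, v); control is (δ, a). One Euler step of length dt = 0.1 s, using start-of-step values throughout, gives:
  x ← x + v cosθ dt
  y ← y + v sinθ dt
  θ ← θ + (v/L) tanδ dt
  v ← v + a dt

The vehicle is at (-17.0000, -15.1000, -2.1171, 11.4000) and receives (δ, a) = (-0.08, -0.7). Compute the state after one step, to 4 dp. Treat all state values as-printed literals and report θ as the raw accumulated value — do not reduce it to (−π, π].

(-17.5923, -16.0741, -2.1510, 11.3300)

x' = -17.0000 + 11.4000·cos(-2.1171)·0.1 = -17.5923
y' = -15.1000 + 11.4000·sin(-2.1171)·0.1 = -16.0741
θ' = -2.1171 + (11.4000/2.7)·tan(-0.08)·0.1 = -2.1510
v' = 11.4000 − 0.7000·0.1 = 11.3300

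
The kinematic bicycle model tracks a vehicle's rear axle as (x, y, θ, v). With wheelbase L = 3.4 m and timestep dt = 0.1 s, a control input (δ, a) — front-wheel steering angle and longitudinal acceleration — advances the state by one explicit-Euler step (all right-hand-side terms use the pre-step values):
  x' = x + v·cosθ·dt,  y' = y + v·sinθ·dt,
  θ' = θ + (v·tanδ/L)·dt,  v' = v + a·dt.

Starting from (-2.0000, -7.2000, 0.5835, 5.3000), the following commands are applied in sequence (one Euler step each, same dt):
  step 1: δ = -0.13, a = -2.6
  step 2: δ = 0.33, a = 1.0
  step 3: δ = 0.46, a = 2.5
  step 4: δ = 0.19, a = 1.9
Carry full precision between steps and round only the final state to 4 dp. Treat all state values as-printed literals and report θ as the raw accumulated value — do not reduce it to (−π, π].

after step 1 (δ=-0.13, a=-2.6): (-1.557694, -6.907997, 0.563120, 5.040000)
after step 2 (δ=0.33, a=1.0): (-1.131515, -6.638948, 0.613895, 5.140000)
after step 3 (δ=0.46, a=2.5): (-0.711366, -6.342856, 0.688795, 5.390000)
after step 4 (δ=0.19, a=1.9): (-0.295251, -6.000264, 0.719283, 5.580000)

(-0.2953, -6.0003, 0.7193, 5.5800)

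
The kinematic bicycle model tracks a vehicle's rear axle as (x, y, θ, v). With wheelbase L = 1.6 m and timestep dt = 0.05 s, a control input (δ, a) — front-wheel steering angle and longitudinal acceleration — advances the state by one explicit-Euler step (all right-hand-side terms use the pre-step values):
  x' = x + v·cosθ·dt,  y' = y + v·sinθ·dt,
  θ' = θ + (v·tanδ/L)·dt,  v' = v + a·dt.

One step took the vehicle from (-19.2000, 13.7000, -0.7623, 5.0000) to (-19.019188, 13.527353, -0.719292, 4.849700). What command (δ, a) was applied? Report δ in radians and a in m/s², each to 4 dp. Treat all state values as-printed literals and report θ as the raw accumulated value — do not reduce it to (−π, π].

δ = 0.2686, a = -3.0060

a = (v'−v)/dt = (-0.150300)/0.05 = -3.0060
Δθ = θ'−θ = 0.043008;  (v·dt/L) = 5.0000·0.05/1.6 = 0.156250
tan δ = Δθ·L/(v·dt) = 0.275251  →  δ = 0.2686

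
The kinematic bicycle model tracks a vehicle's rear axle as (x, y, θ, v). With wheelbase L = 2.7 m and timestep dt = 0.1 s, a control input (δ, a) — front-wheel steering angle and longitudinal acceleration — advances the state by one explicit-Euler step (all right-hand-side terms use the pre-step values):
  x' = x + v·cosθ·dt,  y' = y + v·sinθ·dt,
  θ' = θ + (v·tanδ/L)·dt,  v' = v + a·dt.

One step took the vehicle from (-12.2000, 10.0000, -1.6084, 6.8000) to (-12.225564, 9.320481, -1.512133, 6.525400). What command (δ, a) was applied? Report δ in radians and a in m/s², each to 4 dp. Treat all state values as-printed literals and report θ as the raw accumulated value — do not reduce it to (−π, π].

δ = 0.3651, a = -2.7460

a = (v'−v)/dt = (-0.274600)/0.1 = -2.7460
Δθ = θ'−θ = 0.096267;  (v·dt/L) = 6.8000·0.1/2.7 = 0.251852
tan δ = Δθ·L/(v·dt) = 0.382237  →  δ = 0.3651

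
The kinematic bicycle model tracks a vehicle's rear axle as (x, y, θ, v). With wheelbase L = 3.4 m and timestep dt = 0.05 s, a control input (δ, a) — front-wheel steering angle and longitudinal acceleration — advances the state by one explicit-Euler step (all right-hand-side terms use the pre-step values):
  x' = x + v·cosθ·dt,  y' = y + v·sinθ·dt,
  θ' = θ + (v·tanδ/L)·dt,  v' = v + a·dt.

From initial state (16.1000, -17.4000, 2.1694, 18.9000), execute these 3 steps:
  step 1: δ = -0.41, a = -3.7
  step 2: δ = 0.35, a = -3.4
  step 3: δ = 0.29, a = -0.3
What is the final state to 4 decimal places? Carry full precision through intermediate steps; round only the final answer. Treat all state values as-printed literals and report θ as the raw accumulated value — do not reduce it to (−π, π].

after step 1 (δ=-0.41, a=-3.7): (15.567502, -16.619314, 2.048598, 18.715000)
after step 2 (δ=0.35, a=-3.4): (15.137218, -15.788360, 2.149061, 18.545000)
after step 3 (δ=0.29, a=-0.3): (14.630409, -15.011870, 2.230445, 18.530000)

(14.6304, -15.0119, 2.2304, 18.5300)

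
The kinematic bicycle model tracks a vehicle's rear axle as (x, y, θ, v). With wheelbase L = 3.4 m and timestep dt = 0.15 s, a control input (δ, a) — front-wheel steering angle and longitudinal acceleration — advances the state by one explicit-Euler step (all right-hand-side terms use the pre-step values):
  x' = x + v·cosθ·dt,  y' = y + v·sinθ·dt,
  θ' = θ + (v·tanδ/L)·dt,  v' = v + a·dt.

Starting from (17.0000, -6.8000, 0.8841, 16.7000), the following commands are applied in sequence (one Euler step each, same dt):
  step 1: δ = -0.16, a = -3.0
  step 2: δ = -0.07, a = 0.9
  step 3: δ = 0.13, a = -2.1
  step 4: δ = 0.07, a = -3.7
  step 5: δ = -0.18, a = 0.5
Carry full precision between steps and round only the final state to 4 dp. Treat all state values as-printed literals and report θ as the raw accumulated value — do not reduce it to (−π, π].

after step 1 (δ=-0.16, a=-3.0): (18.588134, -4.862771, 0.765201, 16.250000)
after step 2 (δ=-0.07, a=0.9): (20.346164, -3.174359, 0.714935, 16.385000)
after step 3 (δ=0.13, a=-2.1): (22.202099, -1.563135, 0.809441, 16.070000)
after step 4 (δ=0.07, a=-3.7): (23.865110, 0.181830, 0.859150, 15.515000)
after step 5 (δ=-0.18, a=0.5): (25.384993, 1.944229, 0.734595, 15.590000)

(25.3850, 1.9442, 0.7346, 15.5900)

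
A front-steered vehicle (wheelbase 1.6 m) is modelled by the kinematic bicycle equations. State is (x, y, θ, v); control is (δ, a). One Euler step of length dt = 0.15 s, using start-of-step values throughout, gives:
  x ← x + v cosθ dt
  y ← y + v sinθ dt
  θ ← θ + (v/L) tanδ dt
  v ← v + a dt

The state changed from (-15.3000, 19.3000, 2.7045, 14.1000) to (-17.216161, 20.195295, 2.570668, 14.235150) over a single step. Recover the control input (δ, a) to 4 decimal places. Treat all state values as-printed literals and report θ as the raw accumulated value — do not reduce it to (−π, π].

δ = -0.1009, a = 0.9010

a = (v'−v)/dt = (0.135150)/0.15 = 0.9010
Δθ = θ'−θ = -0.133832;  (v·dt/L) = 14.1000·0.15/1.6 = 1.321875
tan δ = Δθ·L/(v·dt) = -0.101244  →  δ = -0.1009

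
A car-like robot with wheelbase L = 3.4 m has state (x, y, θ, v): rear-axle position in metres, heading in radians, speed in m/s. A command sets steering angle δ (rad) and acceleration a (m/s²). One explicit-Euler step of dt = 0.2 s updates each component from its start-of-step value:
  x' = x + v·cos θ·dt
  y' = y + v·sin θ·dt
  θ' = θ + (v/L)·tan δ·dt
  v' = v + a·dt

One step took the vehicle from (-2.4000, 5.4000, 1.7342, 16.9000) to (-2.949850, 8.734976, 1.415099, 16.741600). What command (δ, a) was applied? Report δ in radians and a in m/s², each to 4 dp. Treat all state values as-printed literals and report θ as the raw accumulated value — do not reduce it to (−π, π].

a = (v'−v)/dt = (-0.158400)/0.2 = -0.7920
Δθ = θ'−θ = -0.319101;  (v·dt/L) = 16.9000·0.2/3.4 = 0.994118
tan δ = Δθ·L/(v·dt) = -0.320989  →  δ = -0.3106

δ = -0.3106, a = -0.7920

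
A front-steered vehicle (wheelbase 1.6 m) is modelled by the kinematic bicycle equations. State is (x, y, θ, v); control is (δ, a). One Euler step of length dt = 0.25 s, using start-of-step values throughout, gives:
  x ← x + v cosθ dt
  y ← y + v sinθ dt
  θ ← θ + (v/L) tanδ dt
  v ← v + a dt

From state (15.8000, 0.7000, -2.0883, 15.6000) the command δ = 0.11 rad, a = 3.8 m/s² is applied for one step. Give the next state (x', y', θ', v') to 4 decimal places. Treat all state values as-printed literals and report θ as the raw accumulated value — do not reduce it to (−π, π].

x' = 15.8000 + 15.6000·cos(-2.0883)·0.25 = 13.8706
y' = 0.7000 + 15.6000·sin(-2.0883)·0.25 = -2.6893
θ' = -2.0883 + (15.6000/1.6)·tan(0.11)·0.25 = -1.8191
v' = 15.6000 + 3.8000·0.25 = 16.5500

(13.8706, -2.6893, -1.8191, 16.5500)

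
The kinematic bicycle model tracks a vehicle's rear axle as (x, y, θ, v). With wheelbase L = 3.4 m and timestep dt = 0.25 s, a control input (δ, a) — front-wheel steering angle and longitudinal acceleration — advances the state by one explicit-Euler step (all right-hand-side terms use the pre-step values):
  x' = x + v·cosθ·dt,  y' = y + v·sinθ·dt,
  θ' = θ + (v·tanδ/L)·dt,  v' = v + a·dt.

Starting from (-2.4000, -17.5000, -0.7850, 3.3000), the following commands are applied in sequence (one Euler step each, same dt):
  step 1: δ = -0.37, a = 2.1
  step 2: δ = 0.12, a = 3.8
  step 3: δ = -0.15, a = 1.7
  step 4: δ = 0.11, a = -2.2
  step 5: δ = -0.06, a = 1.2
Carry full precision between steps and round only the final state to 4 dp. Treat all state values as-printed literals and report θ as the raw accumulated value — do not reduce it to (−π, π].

after step 1 (δ=-0.37, a=2.1): (-1.816405, -18.083131, -0.879114, 3.825000)
after step 2 (δ=0.12, a=3.8): (-1.206476, -18.819610, -0.845201, 4.775000)
after step 3 (δ=-0.15, a=1.7): (-0.414326, -19.712659, -0.898265, 5.200000)
after step 4 (δ=0.11, a=-2.2): (0.395532, -20.729581, -0.856036, 4.650000)
after step 5 (δ=-0.06, a=1.2): (1.157478, -21.607559, -0.876575, 4.950000)

(1.1575, -21.6076, -0.8766, 4.9500)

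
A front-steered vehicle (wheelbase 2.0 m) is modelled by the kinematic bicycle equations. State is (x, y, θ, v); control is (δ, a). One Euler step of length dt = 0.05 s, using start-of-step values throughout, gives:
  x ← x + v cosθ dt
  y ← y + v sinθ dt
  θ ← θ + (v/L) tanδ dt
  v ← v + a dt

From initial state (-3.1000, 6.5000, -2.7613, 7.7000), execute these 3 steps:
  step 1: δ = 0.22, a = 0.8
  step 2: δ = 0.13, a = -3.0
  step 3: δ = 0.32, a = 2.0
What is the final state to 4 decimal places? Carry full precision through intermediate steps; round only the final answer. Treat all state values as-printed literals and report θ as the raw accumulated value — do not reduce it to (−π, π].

after step 1 (δ=0.22, a=0.8): (-3.457494, 6.357091, -2.718253, 7.740000)
after step 2 (δ=0.13, a=-3.0): (-3.810331, 6.198109, -2.692956, 7.590000)
after step 3 (δ=0.32, a=2.0): (-4.152275, 6.033505, -2.630074, 7.690000)

(-4.1523, 6.0335, -2.6301, 7.6900)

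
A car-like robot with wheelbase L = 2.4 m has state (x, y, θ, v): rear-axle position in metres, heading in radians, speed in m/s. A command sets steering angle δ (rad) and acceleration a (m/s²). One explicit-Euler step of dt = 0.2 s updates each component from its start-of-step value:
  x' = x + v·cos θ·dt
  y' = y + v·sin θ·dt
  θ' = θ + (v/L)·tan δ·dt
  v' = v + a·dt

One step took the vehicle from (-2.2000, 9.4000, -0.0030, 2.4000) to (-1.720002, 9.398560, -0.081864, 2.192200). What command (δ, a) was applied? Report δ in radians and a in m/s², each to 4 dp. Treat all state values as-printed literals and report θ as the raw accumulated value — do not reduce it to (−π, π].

a = (v'−v)/dt = (-0.207800)/0.2 = -1.0390
Δθ = θ'−θ = -0.078864;  (v·dt/L) = 2.4000·0.2/2.4 = 0.200000
tan δ = Δθ·L/(v·dt) = -0.394320  →  δ = -0.3756

δ = -0.3756, a = -1.0390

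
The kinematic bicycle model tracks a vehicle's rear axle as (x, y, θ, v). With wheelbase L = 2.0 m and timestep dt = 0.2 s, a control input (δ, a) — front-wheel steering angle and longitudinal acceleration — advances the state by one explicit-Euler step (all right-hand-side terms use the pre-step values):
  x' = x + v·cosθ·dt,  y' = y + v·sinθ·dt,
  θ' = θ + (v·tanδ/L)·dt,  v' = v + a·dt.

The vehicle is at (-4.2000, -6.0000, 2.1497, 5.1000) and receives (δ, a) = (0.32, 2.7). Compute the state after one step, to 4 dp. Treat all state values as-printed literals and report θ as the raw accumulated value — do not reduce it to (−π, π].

x' = -4.2000 + 5.1000·cos(2.1497)·0.2 = -4.7580
y' = -6.0000 + 5.1000·sin(2.1497)·0.2 = -5.1462
θ' = 2.1497 + (5.1000/2.0)·tan(0.32)·0.2 = 2.3187
v' = 5.1000 + 2.7000·0.2 = 5.6400

(-4.7580, -5.1462, 2.3187, 5.6400)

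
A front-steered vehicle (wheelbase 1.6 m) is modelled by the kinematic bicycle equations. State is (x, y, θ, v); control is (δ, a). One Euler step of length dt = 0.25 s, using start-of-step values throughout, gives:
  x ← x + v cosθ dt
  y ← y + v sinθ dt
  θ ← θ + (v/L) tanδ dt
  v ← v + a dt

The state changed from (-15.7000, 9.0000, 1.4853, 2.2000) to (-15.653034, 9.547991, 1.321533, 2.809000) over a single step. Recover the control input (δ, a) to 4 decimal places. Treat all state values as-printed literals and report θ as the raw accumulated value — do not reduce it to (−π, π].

δ = -0.4446, a = 2.4360

a = (v'−v)/dt = (0.609000)/0.25 = 2.4360
Δθ = θ'−θ = -0.163767;  (v·dt/L) = 2.2000·0.25/1.6 = 0.343750
tan δ = Δθ·L/(v·dt) = -0.476413  →  δ = -0.4446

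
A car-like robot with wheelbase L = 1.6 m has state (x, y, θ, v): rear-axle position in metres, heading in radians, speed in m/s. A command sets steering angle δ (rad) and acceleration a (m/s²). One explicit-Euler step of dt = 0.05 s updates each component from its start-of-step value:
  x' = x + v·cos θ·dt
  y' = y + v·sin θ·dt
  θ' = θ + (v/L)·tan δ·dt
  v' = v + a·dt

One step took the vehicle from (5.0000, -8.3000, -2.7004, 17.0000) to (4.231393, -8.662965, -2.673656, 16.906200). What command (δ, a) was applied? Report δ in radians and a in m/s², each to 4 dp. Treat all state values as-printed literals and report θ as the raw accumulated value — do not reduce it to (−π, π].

a = (v'−v)/dt = (-0.093800)/0.05 = -1.8760
Δθ = θ'−θ = 0.026744;  (v·dt/L) = 17.0000·0.05/1.6 = 0.531250
tan δ = Δθ·L/(v·dt) = 0.050342  →  δ = 0.0503

δ = 0.0503, a = -1.8760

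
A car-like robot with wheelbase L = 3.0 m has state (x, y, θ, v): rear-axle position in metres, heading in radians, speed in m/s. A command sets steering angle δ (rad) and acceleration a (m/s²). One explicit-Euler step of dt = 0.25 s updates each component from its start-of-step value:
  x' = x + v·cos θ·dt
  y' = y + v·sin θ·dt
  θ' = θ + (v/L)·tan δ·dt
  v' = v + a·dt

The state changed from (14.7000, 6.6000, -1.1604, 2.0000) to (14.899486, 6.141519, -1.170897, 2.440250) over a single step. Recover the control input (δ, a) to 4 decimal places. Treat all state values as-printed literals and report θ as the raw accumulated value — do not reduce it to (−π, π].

δ = -0.0629, a = 1.7610

a = (v'−v)/dt = (0.440250)/0.25 = 1.7610
Δθ = θ'−θ = -0.010497;  (v·dt/L) = 2.0000·0.25/3.0 = 0.166667
tan δ = Δθ·L/(v·dt) = -0.062982  →  δ = -0.0629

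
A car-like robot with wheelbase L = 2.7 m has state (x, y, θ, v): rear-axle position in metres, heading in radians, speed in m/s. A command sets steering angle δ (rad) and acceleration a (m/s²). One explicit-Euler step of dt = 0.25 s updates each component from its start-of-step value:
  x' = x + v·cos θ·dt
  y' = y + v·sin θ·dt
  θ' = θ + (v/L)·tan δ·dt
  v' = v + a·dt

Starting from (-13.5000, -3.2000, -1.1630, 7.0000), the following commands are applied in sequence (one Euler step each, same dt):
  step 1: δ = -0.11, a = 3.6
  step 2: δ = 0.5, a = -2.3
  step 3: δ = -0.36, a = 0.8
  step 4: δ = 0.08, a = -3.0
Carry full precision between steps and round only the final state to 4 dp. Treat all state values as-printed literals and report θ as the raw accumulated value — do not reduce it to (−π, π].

(-10.0557, -9.6966, -1.0344, 6.7750)

after step 1 (δ=-0.11, a=3.6): (-12.805972, -4.806495, -1.234585, 7.900000)
after step 2 (δ=0.5, a=-2.3): (-12.154395, -6.670917, -0.834975, 7.325000)
after step 3 (δ=-0.36, a=0.8): (-10.925267, -8.028386, -1.090267, 7.525000)
after step 4 (δ=0.08, a=-3.0): (-10.055661, -9.696585, -1.034407, 6.775000)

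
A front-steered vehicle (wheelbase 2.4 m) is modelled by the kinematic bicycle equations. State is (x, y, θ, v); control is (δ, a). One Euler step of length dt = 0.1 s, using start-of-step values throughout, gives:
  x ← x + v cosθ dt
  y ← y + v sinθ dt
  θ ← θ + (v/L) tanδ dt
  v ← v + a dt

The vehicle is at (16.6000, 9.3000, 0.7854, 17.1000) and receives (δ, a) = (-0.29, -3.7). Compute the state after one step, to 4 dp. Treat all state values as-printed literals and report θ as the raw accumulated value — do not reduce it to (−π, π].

(17.8092, 10.5092, 0.5728, 16.7300)

x' = 16.6000 + 17.1000·cos(0.7854)·0.1 = 17.8092
y' = 9.3000 + 17.1000·sin(0.7854)·0.1 = 10.5092
θ' = 0.7854 + (17.1000/2.4)·tan(-0.29)·0.1 = 0.5728
v' = 17.1000 − 3.7000·0.1 = 16.7300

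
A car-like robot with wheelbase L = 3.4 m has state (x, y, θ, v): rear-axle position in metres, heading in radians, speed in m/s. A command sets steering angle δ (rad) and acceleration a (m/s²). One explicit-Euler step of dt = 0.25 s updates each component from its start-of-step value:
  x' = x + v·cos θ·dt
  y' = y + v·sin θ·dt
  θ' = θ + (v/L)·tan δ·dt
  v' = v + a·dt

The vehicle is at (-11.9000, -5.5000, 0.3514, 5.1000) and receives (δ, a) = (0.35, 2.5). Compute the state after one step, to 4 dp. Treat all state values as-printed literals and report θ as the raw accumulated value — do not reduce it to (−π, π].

(-10.7029, -5.0611, 0.4883, 5.7250)

x' = -11.9000 + 5.1000·cos(0.3514)·0.25 = -10.7029
y' = -5.5000 + 5.1000·sin(0.3514)·0.25 = -5.0611
θ' = 0.3514 + (5.1000/3.4)·tan(0.35)·0.25 = 0.4883
v' = 5.1000 + 2.5000·0.25 = 5.7250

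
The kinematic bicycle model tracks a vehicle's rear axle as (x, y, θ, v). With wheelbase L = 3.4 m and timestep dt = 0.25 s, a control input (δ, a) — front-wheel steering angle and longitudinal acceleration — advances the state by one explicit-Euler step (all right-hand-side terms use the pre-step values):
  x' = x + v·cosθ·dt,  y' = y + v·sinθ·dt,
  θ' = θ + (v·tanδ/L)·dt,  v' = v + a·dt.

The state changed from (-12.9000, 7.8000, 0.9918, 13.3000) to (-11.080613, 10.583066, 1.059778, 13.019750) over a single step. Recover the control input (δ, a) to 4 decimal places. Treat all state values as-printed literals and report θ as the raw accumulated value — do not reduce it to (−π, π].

δ = 0.0694, a = -1.1210

a = (v'−v)/dt = (-0.280250)/0.25 = -1.1210
Δθ = θ'−θ = 0.067978;  (v·dt/L) = 13.3000·0.25/3.4 = 0.977941
tan δ = Δθ·L/(v·dt) = 0.069511  →  δ = 0.0694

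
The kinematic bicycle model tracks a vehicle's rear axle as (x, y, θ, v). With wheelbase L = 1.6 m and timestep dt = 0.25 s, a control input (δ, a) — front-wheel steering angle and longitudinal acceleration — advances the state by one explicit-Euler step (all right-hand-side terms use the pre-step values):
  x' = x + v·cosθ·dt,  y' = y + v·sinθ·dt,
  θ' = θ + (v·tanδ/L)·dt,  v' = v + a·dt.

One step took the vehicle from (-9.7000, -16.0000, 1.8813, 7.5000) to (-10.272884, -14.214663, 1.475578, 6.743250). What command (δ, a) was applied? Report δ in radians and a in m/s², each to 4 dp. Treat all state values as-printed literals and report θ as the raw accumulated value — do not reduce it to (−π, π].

a = (v'−v)/dt = (-0.756750)/0.25 = -3.0270
Δθ = θ'−θ = -0.405722;  (v·dt/L) = 7.5000·0.25/1.6 = 1.171875
tan δ = Δθ·L/(v·dt) = -0.346216  →  δ = -0.3333

δ = -0.3333, a = -3.0270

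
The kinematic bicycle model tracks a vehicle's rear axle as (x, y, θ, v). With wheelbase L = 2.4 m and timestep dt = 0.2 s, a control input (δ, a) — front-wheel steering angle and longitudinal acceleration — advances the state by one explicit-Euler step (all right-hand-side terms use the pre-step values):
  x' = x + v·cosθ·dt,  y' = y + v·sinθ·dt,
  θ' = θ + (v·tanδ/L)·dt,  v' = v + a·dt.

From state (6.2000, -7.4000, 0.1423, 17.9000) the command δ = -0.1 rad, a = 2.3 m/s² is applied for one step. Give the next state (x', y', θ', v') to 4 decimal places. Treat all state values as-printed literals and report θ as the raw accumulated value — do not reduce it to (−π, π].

(9.7438, -6.8923, -0.0074, 18.3600)

x' = 6.2000 + 17.9000·cos(0.1423)·0.2 = 9.7438
y' = -7.4000 + 17.9000·sin(0.1423)·0.2 = -6.8923
θ' = 0.1423 + (17.9000/2.4)·tan(-0.1)·0.2 = -0.0074
v' = 17.9000 + 2.3000·0.2 = 18.3600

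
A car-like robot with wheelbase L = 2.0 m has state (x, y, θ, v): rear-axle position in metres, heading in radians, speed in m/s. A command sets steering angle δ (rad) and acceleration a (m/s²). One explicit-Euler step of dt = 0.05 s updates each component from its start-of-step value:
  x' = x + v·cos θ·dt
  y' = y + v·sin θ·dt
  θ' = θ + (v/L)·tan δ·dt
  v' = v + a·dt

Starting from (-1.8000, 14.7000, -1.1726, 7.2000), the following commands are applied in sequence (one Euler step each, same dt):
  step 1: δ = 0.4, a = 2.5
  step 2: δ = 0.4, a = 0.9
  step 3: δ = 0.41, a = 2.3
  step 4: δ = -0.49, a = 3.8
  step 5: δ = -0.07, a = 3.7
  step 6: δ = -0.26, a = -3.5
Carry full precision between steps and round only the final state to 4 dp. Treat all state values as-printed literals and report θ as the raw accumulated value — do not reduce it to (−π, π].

after step 1 (δ=0.4, a=2.5): (-1.660408, 14.368166, -1.096497, 7.325000)
after step 2 (δ=0.4, a=0.9): (-1.493136, 14.042345, -1.019073, 7.370000)
after step 3 (δ=0.41, a=2.3): (-1.299985, 13.728522, -0.938992, 7.485000)
after step 4 (δ=-0.49, a=3.8): (-1.078952, 13.426516, -1.038803, 7.675000)
after step 5 (δ=-0.07, a=3.7): (-0.884294, 13.095801, -1.052256, 7.860000)
after step 6 (δ=-0.26, a=-3.5): (-0.689518, 12.754464, -1.104529, 7.685000)

(-0.6895, 12.7545, -1.1045, 7.6850)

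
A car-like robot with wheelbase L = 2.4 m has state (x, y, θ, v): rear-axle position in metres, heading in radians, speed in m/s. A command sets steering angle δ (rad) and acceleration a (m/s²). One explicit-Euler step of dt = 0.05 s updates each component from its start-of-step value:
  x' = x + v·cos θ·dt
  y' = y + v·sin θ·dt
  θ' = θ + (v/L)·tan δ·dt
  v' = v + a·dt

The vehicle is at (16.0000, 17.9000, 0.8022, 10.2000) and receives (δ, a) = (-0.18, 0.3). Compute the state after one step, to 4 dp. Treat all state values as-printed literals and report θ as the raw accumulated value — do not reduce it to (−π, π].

x' = 16.0000 + 10.2000·cos(0.8022)·0.05 = 16.3545
y' = 17.9000 + 10.2000·sin(0.8022)·0.05 = 18.2666
θ' = 0.8022 + (10.2000/2.4)·tan(-0.18)·0.05 = 0.7635
v' = 10.2000 + 0.3000·0.05 = 10.2150

(16.3545, 18.2666, 0.7635, 10.2150)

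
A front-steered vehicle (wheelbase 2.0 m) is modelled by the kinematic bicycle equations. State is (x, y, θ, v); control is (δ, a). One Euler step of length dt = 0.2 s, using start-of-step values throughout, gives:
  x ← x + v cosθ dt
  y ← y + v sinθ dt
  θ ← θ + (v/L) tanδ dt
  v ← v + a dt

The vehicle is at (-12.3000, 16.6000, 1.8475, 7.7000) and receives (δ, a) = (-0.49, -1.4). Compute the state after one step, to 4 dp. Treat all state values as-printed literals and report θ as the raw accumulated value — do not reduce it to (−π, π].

x' = -12.3000 + 7.7000·cos(1.8475)·0.2 = -12.7207
y' = 16.6000 + 7.7000·sin(1.8475)·0.2 = 18.0814
θ' = 1.8475 + (7.7000/2.0)·tan(-0.49)·0.2 = 1.4368
v' = 7.7000 − 1.4000·0.2 = 7.4200

(-12.7207, 18.0814, 1.4368, 7.4200)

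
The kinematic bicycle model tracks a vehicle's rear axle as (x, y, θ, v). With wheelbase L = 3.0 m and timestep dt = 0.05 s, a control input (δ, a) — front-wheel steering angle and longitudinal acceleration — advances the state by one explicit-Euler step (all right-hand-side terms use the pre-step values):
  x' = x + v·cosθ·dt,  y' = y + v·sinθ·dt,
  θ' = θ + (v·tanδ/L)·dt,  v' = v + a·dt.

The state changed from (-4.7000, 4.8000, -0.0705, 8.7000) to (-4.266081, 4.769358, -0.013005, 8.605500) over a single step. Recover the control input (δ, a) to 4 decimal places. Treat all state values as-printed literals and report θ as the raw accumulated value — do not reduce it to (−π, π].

δ = 0.3775, a = -1.8900

a = (v'−v)/dt = (-0.094500)/0.05 = -1.8900
Δθ = θ'−θ = 0.057495;  (v·dt/L) = 8.7000·0.05/3.0 = 0.145000
tan δ = Δθ·L/(v·dt) = 0.396517  →  δ = 0.3775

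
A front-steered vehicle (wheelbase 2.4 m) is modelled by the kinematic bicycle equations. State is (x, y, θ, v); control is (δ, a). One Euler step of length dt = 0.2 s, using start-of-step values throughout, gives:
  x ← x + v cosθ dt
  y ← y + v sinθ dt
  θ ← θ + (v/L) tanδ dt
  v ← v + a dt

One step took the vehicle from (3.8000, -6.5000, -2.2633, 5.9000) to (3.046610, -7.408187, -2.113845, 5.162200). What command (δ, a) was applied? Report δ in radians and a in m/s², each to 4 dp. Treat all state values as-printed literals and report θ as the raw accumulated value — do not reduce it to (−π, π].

a = (v'−v)/dt = (-0.737800)/0.2 = -3.6890
Δθ = θ'−θ = 0.149455;  (v·dt/L) = 5.9000·0.2/2.4 = 0.491667
tan δ = Δθ·L/(v·dt) = 0.303976  →  δ = 0.2951

δ = 0.2951, a = -3.6890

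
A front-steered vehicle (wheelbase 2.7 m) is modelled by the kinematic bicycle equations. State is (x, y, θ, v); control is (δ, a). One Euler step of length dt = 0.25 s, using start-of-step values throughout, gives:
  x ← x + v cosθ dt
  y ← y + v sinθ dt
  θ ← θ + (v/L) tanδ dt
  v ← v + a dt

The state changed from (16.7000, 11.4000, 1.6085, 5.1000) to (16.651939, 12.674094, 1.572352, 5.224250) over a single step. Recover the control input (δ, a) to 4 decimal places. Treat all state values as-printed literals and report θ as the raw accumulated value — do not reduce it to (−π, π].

δ = -0.0764, a = 0.4970

a = (v'−v)/dt = (0.124250)/0.25 = 0.4970
Δθ = θ'−θ = -0.036148;  (v·dt/L) = 5.1000·0.25/2.7 = 0.472222
tan δ = Δθ·L/(v·dt) = -0.076549  →  δ = -0.0764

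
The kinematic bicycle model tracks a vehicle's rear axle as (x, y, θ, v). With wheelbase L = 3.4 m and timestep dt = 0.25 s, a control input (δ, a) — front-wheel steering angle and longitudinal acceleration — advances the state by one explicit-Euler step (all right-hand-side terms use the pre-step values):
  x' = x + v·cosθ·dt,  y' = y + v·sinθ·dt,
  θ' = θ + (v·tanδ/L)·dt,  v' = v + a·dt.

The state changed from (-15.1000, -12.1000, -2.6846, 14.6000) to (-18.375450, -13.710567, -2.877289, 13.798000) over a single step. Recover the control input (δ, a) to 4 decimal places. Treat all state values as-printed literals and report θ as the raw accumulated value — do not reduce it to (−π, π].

a = (v'−v)/dt = (-0.802000)/0.25 = -3.2080
Δθ = θ'−θ = -0.192689;  (v·dt/L) = 14.6000·0.25/3.4 = 1.073529
tan δ = Δθ·L/(v·dt) = -0.179491  →  δ = -0.1776

δ = -0.1776, a = -3.2080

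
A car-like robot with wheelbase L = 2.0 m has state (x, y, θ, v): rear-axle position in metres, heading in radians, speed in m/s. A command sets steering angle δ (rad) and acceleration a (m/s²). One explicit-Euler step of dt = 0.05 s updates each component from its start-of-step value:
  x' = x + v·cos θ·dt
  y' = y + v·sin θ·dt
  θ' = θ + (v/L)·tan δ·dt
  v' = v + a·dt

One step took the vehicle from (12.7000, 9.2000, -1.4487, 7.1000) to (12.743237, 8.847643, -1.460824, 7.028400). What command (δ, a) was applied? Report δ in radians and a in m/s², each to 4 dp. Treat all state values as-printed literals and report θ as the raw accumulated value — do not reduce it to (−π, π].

δ = -0.0682, a = -1.4320

a = (v'−v)/dt = (-0.071600)/0.05 = -1.4320
Δθ = θ'−θ = -0.012124;  (v·dt/L) = 7.1000·0.05/2.0 = 0.177500
tan δ = Δθ·L/(v·dt) = -0.068304  →  δ = -0.0682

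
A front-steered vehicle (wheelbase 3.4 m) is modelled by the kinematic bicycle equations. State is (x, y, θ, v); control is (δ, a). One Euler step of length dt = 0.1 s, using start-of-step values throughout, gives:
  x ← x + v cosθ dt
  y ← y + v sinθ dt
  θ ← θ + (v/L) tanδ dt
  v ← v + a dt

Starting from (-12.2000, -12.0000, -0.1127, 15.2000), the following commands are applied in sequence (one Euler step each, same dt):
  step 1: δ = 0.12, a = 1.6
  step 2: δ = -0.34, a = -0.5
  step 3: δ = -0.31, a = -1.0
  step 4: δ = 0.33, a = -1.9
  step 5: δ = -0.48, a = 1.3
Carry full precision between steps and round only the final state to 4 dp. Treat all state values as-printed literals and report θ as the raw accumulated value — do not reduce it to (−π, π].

after step 1 (δ=0.12, a=1.6): (-10.689643, -12.170942, -0.058794, 15.360000)
after step 2 (δ=-0.34, a=-0.5): (-9.156297, -12.261197, -0.218600, 15.310000)
after step 3 (δ=-0.31, a=-1.0): (-7.661731, -12.593214, -0.362841, 15.210000)
after step 4 (δ=0.33, a=-1.9): (-6.239761, -13.133066, -0.209612, 15.020000)
after step 5 (δ=-0.48, a=1.3): (-4.770637, -13.445602, -0.439599, 15.150000)

(-4.7706, -13.4456, -0.4396, 15.1500)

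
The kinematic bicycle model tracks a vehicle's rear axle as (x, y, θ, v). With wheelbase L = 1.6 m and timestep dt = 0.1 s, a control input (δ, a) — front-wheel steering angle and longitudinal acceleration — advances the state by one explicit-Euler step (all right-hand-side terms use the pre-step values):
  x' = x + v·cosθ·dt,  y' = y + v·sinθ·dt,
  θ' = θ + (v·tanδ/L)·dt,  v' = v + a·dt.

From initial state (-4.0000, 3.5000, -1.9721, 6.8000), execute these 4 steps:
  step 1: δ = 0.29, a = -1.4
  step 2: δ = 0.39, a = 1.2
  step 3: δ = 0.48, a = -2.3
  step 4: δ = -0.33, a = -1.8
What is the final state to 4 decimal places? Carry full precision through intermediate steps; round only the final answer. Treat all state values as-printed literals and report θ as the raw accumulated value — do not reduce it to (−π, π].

(-4.4395, 0.9081, -1.5938, 6.3700)

after step 1 (δ=0.29, a=-1.4): (-4.265621, 2.874024, -1.845275, 6.660000)
after step 2 (δ=0.39, a=1.2): (-4.446137, 2.232955, -1.674173, 6.780000)
after step 3 (δ=0.48, a=-2.3): (-4.516101, 1.558574, -1.453564, 6.550000)
after step 4 (δ=-0.33, a=-1.8): (-4.439490, 0.908070, -1.593785, 6.370000)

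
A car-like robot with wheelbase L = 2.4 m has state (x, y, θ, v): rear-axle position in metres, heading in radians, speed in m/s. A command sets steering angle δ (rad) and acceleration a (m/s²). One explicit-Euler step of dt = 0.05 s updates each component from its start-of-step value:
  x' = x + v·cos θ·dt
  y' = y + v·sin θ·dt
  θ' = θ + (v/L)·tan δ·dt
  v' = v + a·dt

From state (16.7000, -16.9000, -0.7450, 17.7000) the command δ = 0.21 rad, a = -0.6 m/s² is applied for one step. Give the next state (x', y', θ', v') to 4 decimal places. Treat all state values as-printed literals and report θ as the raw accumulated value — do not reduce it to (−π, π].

x' = 16.7000 + 17.7000·cos(-0.7450)·0.05 = 17.3506
y' = -16.9000 + 17.7000·sin(-0.7450)·0.05 = -17.5000
θ' = -0.7450 + (17.7000/2.4)·tan(0.21)·0.05 = -0.6664
v' = 17.7000 − 0.6000·0.05 = 17.6700

(17.3506, -17.5000, -0.6664, 17.6700)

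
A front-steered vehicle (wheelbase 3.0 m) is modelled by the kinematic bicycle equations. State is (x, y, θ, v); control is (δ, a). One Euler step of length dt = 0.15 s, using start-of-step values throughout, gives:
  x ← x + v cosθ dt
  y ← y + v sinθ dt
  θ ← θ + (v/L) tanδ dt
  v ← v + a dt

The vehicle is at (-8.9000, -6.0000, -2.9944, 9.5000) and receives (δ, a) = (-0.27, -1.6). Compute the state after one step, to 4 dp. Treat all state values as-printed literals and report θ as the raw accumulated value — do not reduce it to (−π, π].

x' = -8.9000 + 9.5000·cos(-2.9944)·0.15 = -10.3096
y' = -6.0000 + 9.5000·sin(-2.9944)·0.15 = -6.2090
θ' = -2.9944 + (9.5000/3.0)·tan(-0.27)·0.15 = -3.1259
v' = 9.5000 − 1.6000·0.15 = 9.2600

(-10.3096, -6.2090, -3.1259, 9.2600)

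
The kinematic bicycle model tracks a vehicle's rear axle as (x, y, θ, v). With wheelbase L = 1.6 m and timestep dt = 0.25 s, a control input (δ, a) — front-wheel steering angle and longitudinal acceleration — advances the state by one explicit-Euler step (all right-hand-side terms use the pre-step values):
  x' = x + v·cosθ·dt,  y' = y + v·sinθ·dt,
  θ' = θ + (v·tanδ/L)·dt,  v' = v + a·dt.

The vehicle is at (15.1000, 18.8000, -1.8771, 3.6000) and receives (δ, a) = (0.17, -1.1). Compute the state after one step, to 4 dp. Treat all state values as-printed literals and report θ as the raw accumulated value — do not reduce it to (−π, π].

x' = 15.1000 + 3.6000·cos(-1.8771)·0.25 = 14.8286
y' = 18.8000 + 3.6000·sin(-1.8771)·0.25 = 17.9419
θ' = -1.8771 + (3.6000/1.6)·tan(0.17)·0.25 = -1.7805
v' = 3.6000 − 1.1000·0.25 = 3.3250

(14.8286, 17.9419, -1.7805, 3.3250)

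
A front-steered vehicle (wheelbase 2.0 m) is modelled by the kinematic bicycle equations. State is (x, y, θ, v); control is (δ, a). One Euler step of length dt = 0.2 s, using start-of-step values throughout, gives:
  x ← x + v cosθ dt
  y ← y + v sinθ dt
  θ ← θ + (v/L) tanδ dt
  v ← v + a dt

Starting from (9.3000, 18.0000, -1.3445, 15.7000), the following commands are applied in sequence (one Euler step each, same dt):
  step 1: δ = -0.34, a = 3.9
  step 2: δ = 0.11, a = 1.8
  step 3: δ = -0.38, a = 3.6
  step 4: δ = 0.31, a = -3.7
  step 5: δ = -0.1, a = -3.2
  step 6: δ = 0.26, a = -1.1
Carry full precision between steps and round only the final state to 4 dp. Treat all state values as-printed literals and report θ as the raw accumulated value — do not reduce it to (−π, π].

after step 1 (δ=-0.34, a=3.9): (10.004521, 14.940057, -1.899867, 16.480000)
after step 2 (δ=0.11, a=1.8): (8.939374, 11.820910, -1.717852, 16.840000)
after step 3 (δ=-0.38, a=3.6): (8.445873, 8.489262, -2.390463, 17.560000)
after step 4 (δ=0.31, a=-3.7): (5.878887, 6.092446, -1.827968, 16.820000)
after step 5 (δ=-0.1, a=-3.2): (5.023266, 2.839077, -1.996731, 16.180000)
after step 6 (δ=0.26, a=-1.1): (3.686241, -0.107796, -1.566308, 15.960000)

(3.6862, -0.1078, -1.5663, 15.9600)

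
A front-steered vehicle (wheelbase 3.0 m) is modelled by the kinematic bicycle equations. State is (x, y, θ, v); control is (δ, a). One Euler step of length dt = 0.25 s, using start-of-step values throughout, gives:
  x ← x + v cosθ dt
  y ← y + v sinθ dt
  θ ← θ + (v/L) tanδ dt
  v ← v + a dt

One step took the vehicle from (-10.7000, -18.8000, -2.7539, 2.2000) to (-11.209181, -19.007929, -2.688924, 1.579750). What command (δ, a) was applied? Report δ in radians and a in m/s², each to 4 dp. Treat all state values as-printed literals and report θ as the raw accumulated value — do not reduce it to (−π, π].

a = (v'−v)/dt = (-0.620250)/0.25 = -2.4810
Δθ = θ'−θ = 0.064976;  (v·dt/L) = 2.2000·0.25/3.0 = 0.183333
tan δ = Δθ·L/(v·dt) = 0.354415  →  δ = 0.3406

δ = 0.3406, a = -2.4810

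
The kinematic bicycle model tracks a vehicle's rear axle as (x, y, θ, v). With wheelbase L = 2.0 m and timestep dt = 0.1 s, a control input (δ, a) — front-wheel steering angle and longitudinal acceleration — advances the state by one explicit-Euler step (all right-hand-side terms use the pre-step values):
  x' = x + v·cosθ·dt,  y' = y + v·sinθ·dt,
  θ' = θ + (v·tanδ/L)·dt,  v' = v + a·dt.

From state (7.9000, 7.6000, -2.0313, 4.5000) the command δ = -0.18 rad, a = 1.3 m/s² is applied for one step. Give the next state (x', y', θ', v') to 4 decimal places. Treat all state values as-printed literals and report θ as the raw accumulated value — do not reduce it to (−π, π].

x' = 7.9000 + 4.5000·cos(-2.0313)·0.1 = 7.7000
y' = 7.6000 + 4.5000·sin(-2.0313)·0.1 = 7.1969
θ' = -2.0313 + (4.5000/2.0)·tan(-0.18)·0.1 = -2.0722
v' = 4.5000 + 1.3000·0.1 = 4.6300

(7.7000, 7.1969, -2.0722, 4.6300)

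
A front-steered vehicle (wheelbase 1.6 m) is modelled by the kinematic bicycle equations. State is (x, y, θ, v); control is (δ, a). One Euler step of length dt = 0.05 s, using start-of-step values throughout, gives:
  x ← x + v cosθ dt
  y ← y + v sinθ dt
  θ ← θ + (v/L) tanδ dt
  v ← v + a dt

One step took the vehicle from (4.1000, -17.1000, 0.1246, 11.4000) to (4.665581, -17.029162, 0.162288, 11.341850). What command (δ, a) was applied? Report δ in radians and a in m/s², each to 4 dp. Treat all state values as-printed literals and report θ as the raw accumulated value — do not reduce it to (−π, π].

a = (v'−v)/dt = (-0.058150)/0.05 = -1.1630
Δθ = θ'−θ = 0.037688;  (v·dt/L) = 11.4000·0.05/1.6 = 0.356250
tan δ = Δθ·L/(v·dt) = 0.105791  →  δ = 0.1054

δ = 0.1054, a = -1.1630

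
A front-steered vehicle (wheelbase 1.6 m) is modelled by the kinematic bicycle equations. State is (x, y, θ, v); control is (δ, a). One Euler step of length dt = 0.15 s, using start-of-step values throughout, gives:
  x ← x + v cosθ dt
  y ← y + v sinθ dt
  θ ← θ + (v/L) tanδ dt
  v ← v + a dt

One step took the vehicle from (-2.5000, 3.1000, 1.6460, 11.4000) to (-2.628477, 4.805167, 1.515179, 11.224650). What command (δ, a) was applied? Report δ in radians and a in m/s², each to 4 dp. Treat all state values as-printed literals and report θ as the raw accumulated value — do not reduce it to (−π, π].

δ = -0.1218, a = -1.1690

a = (v'−v)/dt = (-0.175350)/0.15 = -1.1690
Δθ = θ'−θ = -0.130821;  (v·dt/L) = 11.4000·0.15/1.6 = 1.068750
tan δ = Δθ·L/(v·dt) = -0.122406  →  δ = -0.1218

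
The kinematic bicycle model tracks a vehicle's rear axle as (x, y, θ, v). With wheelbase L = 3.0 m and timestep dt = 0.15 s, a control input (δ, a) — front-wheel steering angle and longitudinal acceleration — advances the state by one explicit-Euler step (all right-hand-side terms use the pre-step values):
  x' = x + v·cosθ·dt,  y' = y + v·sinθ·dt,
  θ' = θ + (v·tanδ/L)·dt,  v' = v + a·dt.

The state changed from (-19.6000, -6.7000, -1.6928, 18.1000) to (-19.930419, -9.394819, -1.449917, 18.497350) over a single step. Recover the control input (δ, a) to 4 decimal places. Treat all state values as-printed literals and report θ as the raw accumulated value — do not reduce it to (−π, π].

δ = 0.2622, a = 2.6490

a = (v'−v)/dt = (0.397350)/0.15 = 2.6490
Δθ = θ'−θ = 0.242883;  (v·dt/L) = 18.1000·0.15/3.0 = 0.905000
tan δ = Δθ·L/(v·dt) = 0.268379  →  δ = 0.2622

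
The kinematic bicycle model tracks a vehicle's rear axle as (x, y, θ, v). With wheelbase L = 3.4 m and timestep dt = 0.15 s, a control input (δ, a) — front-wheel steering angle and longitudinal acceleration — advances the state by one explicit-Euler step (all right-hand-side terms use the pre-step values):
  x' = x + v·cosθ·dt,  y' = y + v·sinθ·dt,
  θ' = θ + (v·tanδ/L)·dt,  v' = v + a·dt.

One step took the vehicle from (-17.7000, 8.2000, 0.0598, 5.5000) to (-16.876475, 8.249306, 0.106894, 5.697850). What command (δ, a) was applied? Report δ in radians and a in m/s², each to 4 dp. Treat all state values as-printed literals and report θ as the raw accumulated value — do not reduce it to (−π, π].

a = (v'−v)/dt = (0.197850)/0.15 = 1.3190
Δθ = θ'−θ = 0.047094;  (v·dt/L) = 5.5000·0.15/3.4 = 0.242647
tan δ = Δθ·L/(v·dt) = 0.194084  →  δ = 0.1917

δ = 0.1917, a = 1.3190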